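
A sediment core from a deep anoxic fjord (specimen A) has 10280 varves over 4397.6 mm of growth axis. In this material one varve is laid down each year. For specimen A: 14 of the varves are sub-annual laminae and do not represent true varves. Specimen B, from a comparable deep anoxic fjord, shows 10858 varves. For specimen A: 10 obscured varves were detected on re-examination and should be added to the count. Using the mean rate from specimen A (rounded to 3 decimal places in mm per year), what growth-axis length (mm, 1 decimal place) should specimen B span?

4647.2 mm

Specimen A: correcting the raw count gives 10280 − 14 + 10 = 10276 true varves.
A: 4397.6 mm over 10276 years gives 4397.6 / 10276 ≈ 0.428 mm/year.
Length of B = 0.428 × 10858 = 4647.2 mm.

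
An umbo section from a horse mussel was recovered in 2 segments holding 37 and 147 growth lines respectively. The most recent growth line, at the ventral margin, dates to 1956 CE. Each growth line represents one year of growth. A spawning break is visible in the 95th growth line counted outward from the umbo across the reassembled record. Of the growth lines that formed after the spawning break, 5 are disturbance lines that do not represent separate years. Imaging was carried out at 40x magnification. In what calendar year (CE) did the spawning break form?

1872 CE

Total growth lines = 37 + 147 = 184.
The spawning break sits at growth line 95 from the umbo, so 184 − 95 = 89 growth lines formed after it.
Excluding 5 false growth lines: 89 − 5 = 84.
Counting back 84 years from 1956 CE places the spawning break in 1956 − 84 = 1872 CE.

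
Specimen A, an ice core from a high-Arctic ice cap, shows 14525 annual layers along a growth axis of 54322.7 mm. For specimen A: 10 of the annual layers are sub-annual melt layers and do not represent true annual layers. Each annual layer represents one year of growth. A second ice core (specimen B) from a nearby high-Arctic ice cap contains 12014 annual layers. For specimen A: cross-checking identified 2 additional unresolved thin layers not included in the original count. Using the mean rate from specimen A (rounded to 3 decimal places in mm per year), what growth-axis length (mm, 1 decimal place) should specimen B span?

Specimen A: true annual layer count = 14525 − 10 + 2 = 14517.
A: 54322.7 mm over 14517 years gives 54322.7 / 14517 ≈ 3.742 mm per year.
For B, 3.742 mm/year × 12014 years = 44956.4 mm.

44956.4 mm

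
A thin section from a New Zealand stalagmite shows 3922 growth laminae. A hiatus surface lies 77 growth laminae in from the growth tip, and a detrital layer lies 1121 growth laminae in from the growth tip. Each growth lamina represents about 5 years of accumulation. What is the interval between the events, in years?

5220 years

Separation: 1121 − 77 = 1044 growth laminae.
1044 growth laminae at 5 years each span 1044 × 5 = 5220 years.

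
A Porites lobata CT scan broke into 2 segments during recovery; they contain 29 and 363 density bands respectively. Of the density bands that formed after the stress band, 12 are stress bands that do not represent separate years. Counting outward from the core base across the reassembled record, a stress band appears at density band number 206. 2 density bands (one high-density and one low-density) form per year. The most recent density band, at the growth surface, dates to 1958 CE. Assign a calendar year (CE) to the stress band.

Total density bands = 29 + 363 = 392.
The stress band sits at density band 206 from the core base, so 392 − 206 = 186 density bands formed after it.
Removing the 12 false density bands leaves 186 − 12 = 174 true density bands beyond the stress band.
Dividing by 2 density bands per year: 174 / 2 = 87 years.
1958 − 87 = 1871 CE.

1871 CE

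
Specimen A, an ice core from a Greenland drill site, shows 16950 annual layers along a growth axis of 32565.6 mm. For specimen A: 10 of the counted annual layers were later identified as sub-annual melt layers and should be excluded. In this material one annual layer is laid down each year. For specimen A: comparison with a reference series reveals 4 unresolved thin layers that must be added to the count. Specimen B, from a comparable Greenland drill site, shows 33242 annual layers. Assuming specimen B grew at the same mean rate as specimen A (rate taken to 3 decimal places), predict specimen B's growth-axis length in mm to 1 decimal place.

Specimen A: correcting the raw count gives 16950 − 10 + 4 = 16944 true annual layers.
A: Extension rate ≈ 32565.6 / 16944 = 1.922 mm per year.
B's length ≈ 1.922 × 33242 = 63891.1 mm.

63891.1 mm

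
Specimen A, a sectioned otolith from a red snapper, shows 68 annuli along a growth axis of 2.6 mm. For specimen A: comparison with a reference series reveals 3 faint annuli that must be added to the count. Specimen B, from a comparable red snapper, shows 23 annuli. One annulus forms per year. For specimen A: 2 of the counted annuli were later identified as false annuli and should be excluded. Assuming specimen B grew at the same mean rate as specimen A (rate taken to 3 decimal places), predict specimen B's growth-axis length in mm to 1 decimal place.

0.9 mm

Specimen A: correcting the raw count gives 68 − 2 + 3 = 69 true annuli.
A: Extension rate ≈ 2.6 / 69 = 0.038 mm per year.
For B, 0.038 mm/year × 23 years = 0.9 mm.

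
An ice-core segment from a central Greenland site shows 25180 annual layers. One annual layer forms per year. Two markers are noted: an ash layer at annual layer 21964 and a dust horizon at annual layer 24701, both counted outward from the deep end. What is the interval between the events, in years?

2737 yr

The two markers are separated by 24701 − 21964 = 2737 annual layers.
One annual layer per year makes the interval 2737 years.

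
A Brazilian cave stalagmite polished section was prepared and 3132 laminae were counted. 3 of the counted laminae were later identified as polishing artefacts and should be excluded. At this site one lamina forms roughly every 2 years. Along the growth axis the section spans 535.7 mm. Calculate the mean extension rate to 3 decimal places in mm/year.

Adjusted count: 3132 − 3 = 3129 laminae.
At 2 years per lamina, 3129 × 2 = 6258 years.
535.7 mm over 6258 years gives 535.7 / 6258 ≈ 0.086 mm/year.

0.086 mm/year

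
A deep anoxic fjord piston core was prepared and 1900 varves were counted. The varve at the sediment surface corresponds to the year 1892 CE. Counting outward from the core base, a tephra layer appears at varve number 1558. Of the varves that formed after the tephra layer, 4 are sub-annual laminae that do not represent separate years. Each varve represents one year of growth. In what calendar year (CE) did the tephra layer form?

1554 CE

1900 − 1558 = 342 varves lie beyond the tephra layer toward the sediment surface.
Removing the 4 false varves leaves 342 − 4 = 338 true varves beyond the tephra layer.
Counting back 338 years from 1892 CE places the tephra layer in 1892 − 338 = 1554 CE.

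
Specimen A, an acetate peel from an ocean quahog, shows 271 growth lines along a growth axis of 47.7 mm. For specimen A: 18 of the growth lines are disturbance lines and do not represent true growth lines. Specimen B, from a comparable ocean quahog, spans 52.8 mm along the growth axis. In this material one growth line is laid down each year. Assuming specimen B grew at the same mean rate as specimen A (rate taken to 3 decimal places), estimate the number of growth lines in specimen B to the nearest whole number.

Specimen A: true growth line count = 271 − 18 = 253.
A: Mean rate = 47.7 mm / 253 years ≈ 0.189 mm/yr.
For B, 52.8 / 0.189 = 279.37 years ≈ 279 growth lines.

279 growth lines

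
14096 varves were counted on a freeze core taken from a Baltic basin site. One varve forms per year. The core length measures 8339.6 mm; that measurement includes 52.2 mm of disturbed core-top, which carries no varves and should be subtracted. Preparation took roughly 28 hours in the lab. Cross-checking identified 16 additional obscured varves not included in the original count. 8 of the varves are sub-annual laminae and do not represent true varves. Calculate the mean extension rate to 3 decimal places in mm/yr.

Correcting the raw count gives 14096 − 8 + 16 = 14104 true varves.
The growth record spans 8339.6 − 52.2 = 8287.4 mm.
8287.4 mm over 14104 years gives 8287.4 / 14104 ≈ 0.588 mm/yr.

0.588 mm/yr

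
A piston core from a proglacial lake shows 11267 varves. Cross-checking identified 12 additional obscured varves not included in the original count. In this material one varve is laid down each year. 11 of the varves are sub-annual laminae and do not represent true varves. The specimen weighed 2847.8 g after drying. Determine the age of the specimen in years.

11268 yr

After corrections the count is 11267 − 11 + 12 = 11268 varves.
At one varve per year, that is 11268 years.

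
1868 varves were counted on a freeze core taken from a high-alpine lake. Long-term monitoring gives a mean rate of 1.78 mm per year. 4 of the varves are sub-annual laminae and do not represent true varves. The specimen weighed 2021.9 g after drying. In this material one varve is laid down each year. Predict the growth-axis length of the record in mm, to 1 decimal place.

After corrections the count is 1868 − 4 = 1864 varves.
1864 years at 1.78 mm/year gives 1.78 × 1864 = 3317.9 mm.

3317.9 mm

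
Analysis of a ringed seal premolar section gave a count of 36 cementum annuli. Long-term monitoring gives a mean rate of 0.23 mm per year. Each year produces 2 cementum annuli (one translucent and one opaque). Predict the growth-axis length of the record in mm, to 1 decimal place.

4.1 mm

Dividing by 2 cementum annuli per year: 36 / 2 = 18 years.
18 years at 0.23 mm/year gives 0.23 × 18 = 4.1 mm.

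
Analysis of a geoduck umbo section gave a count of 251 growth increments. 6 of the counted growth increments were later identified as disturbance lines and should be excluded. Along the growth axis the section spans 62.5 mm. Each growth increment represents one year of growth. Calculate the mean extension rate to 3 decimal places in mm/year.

0.255 mm/year

Correcting the raw count gives 251 − 6 = 245 true growth increments.
62.5 mm over 245 years gives 62.5 / 245 ≈ 0.255 mm/year.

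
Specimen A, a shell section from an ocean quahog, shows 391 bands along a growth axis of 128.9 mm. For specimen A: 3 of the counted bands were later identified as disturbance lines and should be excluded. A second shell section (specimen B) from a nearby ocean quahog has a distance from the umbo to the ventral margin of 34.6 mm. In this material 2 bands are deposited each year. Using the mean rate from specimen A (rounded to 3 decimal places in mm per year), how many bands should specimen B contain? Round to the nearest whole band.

Specimen A: true band count = 391 − 3 = 388.
Specimen A: with 2 bands per year, 388 / 2 = 194 years.
A: Mean rate = 128.9 mm / 194 years ≈ 0.664 mm/year.
For B, 34.6 / 0.664 = 52.11 years; at 2 bands per year that is 52.11 × 2 ≈ 104 bands.

104 bands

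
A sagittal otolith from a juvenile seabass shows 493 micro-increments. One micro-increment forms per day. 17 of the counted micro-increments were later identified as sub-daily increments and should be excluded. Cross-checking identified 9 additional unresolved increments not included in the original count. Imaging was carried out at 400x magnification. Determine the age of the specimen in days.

485 d

Correcting the raw count gives 493 − 17 + 9 = 485 true micro-increments.
One micro-increment per day makes the duration 485 days.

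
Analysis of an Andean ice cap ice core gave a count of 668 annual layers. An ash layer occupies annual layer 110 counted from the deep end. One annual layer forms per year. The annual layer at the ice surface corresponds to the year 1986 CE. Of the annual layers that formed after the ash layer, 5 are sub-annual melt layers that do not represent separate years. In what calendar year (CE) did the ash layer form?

1433 CE

The ash layer sits at annual layer 110 from the deep end, so 668 − 110 = 558 annual layers formed after it.
558 − 5 false = 553 true annual layers after the ash layer.
Counting back 553 years from 1986 CE places the ash layer in 1986 − 553 = 1433 CE.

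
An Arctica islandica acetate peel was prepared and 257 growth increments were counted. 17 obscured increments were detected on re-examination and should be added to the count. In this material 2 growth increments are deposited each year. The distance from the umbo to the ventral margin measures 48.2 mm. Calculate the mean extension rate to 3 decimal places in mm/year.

0.352 mm/year

Correcting the raw count gives 257 + 17 = 274 true growth increments.
274 growth increments at 2 per year is 274 / 2 = 137 years.
Extension rate ≈ 48.2 / 137 = 0.352 mm/year.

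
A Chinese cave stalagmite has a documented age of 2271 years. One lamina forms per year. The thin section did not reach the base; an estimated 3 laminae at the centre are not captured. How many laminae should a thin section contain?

2268 laminae

One lamina per year gives 2271 laminae over 2271 years.
Less the 3 uncaptured laminae: 2271 − 3 = 2268.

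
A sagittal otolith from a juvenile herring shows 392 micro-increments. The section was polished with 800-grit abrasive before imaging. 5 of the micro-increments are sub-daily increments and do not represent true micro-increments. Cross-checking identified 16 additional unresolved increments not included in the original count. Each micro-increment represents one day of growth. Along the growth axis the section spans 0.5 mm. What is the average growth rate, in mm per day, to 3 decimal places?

Adjusted count: 392 − 5 + 16 = 403 micro-increments.
Extension rate ≈ 0.5 / 403 = 0.001 mm per day.

0.001 mm per day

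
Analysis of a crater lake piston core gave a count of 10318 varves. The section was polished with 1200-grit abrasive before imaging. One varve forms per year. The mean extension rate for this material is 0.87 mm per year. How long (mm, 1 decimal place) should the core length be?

The record spans 10318 years at 0.87 mm per year.
Predicted length = 0.87 mm/year × 10318 years = 8976.7 mm.

8976.7 mm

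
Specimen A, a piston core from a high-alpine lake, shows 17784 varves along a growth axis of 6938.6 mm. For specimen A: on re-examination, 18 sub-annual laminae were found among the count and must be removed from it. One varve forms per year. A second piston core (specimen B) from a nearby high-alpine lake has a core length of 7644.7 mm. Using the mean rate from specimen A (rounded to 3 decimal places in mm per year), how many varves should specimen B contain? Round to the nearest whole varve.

Specimen A: adjusted count: 17784 − 18 = 17766 varves.
A: Mean rate = 6938.6 mm / 17766 years ≈ 0.391 mm/year.
For B, 7644.7 / 0.391 = 19551.66 years ≈ 19552 varves.

19552 varves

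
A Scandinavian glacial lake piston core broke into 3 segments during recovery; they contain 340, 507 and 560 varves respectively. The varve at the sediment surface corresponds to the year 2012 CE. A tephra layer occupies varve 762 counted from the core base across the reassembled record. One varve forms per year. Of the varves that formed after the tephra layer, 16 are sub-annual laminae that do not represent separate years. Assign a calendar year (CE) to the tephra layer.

1383 CE

Total varves = 340 + 507 + 560 = 1407.
The tephra layer sits at varve 762 from the core base, so 1407 − 762 = 645 varves formed after it.
Removing the 16 false varves leaves 645 − 16 = 629 true varves beyond the tephra layer.
2012 − 629 = 1383 CE.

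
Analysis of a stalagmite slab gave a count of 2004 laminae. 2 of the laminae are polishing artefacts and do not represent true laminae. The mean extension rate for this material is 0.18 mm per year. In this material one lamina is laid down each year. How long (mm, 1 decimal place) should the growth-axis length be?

360.4 mm

True lamina count = 2004 − 2 = 2002.
Length ≈ 0.18 × 2002 = 360.4 mm.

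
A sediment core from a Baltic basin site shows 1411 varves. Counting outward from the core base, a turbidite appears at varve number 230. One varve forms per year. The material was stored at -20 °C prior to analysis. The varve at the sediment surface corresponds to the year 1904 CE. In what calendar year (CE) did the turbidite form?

723 CE

The turbidite sits at varve 230 from the core base, so 1411 − 230 = 1181 varves formed after it.
The varve at the sediment surface is 1904 CE, so the turbidite dates to 1904 − 1181 = 723 CE.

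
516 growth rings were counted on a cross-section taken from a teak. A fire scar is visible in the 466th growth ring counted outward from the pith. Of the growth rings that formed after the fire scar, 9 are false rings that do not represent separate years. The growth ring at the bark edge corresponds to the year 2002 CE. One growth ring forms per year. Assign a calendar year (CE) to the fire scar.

1961 CE

Between growth ring 466 and the bark edge there are 516 − 466 = 50 growth rings.
Excluding 9 false growth rings: 50 − 9 = 41.
2002 − 41 = 1961 CE.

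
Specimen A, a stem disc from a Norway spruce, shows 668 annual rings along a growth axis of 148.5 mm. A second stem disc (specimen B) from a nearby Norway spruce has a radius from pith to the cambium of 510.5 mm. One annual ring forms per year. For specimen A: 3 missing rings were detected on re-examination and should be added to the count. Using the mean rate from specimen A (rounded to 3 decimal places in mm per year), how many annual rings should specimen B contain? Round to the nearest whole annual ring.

2310 annual rings

Specimen A: true annual ring count = 668 + 3 = 671.
A: Mean rate = 148.5 mm / 671 years ≈ 0.221 mm/yr.
Specimen B: 510.5 mm / 0.221 mm per year = 2309.95 years ≈ 2310 annual rings.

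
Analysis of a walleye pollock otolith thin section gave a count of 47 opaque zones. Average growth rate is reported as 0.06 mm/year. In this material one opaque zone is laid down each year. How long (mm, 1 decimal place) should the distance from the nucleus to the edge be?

2.8 mm

47 years of growth are recorded.
47 years at 0.06 mm/year gives 0.06 × 47 = 2.8 mm.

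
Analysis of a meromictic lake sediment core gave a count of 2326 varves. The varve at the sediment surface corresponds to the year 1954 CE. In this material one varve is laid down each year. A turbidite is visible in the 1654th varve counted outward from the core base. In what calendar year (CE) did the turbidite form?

1282 CE

Between varve 1654 and the sediment surface there are 2326 − 1654 = 672 varves.
1954 − 672 = 1282 CE.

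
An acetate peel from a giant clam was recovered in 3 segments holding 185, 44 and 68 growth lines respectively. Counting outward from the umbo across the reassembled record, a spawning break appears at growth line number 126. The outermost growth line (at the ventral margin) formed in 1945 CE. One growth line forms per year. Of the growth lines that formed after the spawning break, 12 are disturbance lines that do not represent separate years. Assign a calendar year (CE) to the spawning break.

Total growth lines = 185 + 44 + 68 = 297.
The spawning break sits at growth line 126 from the umbo, so 297 − 126 = 171 growth lines formed after it.
Removing the 12 false growth lines leaves 171 − 12 = 159 true growth lines beyond the spawning break.
Counting back 159 years from 1945 CE places the spawning break in 1945 − 159 = 1786 CE.

1786 CE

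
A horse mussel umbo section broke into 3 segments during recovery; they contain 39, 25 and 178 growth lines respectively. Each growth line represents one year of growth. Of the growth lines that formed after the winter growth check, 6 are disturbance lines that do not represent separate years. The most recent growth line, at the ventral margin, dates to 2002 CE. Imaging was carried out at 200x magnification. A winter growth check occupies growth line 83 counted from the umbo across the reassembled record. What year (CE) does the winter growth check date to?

Total growth lines = 39 + 25 + 178 = 242.
The winter growth check sits at growth line 83 from the umbo, so 242 − 83 = 159 growth lines formed after it.
Removing the 6 false growth lines leaves 159 − 6 = 153 true growth lines beyond the winter growth check.
Counting back 153 years from 2002 CE places the winter growth check in 2002 − 153 = 1849 CE.

1849 CE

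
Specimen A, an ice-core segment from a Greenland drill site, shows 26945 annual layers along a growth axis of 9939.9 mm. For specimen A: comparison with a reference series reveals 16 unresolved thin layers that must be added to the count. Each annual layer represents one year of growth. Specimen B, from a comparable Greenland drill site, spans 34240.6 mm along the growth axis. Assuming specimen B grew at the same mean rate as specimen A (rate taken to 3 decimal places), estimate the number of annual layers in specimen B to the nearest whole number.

Specimen A: true annual layer count = 26945 + 16 = 26961.
A: Extension rate ≈ 9939.9 / 26961 = 0.369 mm/year.
Specimen B: 34240.6 mm / 0.369 mm per year = 92792.95 years ≈ 92793 annual layers.

92793 annual layers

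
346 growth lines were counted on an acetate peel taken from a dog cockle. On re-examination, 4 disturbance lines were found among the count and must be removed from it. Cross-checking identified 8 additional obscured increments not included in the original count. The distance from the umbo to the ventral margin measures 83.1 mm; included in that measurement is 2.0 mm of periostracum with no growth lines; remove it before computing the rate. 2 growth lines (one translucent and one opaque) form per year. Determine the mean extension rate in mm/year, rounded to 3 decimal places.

0.463 mm/year

True growth line count = 346 − 4 + 8 = 350.
Dividing by 2 growth lines per year: 350 / 2 = 175 years.
Net length = 83.1 − 2.0 = 81.1 mm.
81.1 mm over 175 years gives 81.1 / 175 ≈ 0.463 mm/year.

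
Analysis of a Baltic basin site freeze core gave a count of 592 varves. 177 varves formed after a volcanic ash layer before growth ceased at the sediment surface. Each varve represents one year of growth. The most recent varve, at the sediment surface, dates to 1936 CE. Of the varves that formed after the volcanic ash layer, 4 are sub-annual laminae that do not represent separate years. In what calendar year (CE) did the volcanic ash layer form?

177 varves formed after the volcanic ash layer.
Excluding 4 false varves: 177 − 4 = 173.
1936 − 173 = 1763 CE.

1763 CE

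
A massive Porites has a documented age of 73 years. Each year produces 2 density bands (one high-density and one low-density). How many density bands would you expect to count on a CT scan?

With 2 density bands per year, 73 years would produce 73 × 2 = 146 density bands.
So 146 density bands should be present.

146 density bands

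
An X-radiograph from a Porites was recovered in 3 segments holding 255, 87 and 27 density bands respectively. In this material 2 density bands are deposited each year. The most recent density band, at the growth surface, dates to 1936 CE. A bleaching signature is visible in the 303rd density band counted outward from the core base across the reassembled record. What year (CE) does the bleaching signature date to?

1903 CE

Total density bands = 255 + 87 + 27 = 369.
369 − 303 = 66 density bands lie beyond the bleaching signature toward the growth surface.
66 density bands at 2 per year is 66 / 2 = 33 years.
1936 − 33 = 1903 CE.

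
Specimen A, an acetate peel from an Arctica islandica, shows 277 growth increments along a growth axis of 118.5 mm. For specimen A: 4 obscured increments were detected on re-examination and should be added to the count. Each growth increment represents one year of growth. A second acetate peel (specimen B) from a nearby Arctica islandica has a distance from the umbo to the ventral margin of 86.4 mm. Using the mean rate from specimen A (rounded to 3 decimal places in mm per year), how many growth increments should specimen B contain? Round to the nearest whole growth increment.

205 growth increments

Specimen A: after corrections the count is 277 + 4 = 281 growth increments.
A: Extension rate ≈ 118.5 / 281 = 0.422 mm/yr.
Specimen B: 86.4 mm / 0.422 mm per year = 204.74 years ≈ 205 growth increments.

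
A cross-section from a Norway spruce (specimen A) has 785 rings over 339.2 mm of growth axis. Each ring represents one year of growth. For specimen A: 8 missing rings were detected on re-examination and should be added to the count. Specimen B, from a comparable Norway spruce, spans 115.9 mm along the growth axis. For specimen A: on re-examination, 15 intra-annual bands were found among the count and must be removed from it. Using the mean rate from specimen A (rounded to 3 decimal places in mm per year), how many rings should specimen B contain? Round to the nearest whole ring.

266 rings

Specimen A: correcting the raw count gives 785 − 15 + 8 = 778 true rings.
A: 339.2 mm over 778 years gives 339.2 / 778 ≈ 0.436 mm per year.
Specimen B: 115.9 mm / 0.436 mm per year = 265.83 years ≈ 266 rings.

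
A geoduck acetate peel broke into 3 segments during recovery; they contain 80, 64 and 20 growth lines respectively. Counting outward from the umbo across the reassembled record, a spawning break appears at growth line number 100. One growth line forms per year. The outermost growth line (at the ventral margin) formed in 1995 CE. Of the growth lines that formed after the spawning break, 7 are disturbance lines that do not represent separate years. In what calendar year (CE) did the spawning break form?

1938 CE

Total growth lines = 80 + 64 + 20 = 164.
Between growth line 100 and the ventral margin there are 164 − 100 = 64 growth lines.
64 − 7 false = 57 true growth lines after the spawning break.
The growth line at the ventral margin is 1995 CE, so the spawning break dates to 1995 − 57 = 1938 CE.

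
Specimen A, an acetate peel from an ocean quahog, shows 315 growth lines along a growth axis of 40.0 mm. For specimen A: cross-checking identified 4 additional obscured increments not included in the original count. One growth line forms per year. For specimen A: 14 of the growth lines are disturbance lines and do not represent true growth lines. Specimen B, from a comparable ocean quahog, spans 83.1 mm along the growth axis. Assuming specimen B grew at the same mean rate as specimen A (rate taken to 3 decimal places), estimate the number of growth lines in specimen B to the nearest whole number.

634 growth lines

Specimen A: after corrections the count is 315 − 14 + 4 = 305 growth lines.
A: Extension rate ≈ 40.0 / 305 = 0.131 mm/yr.
Specimen B: 83.1 mm / 0.131 mm per year = 634.35 years ≈ 634 growth lines.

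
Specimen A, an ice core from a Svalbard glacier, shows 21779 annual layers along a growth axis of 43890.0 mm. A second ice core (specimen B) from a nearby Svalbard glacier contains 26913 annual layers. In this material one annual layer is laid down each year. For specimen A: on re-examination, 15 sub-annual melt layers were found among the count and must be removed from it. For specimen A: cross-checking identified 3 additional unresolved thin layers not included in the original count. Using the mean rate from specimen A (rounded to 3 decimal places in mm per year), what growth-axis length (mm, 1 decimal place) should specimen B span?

Specimen A: after corrections the count is 21779 − 15 + 3 = 21767 annual layers.
A: 43890.0 mm over 21767 years gives 43890.0 / 21767 ≈ 2.016 mm/year.
For B, 2.016 mm/year × 26913 years = 54256.6 mm.

54256.6 mm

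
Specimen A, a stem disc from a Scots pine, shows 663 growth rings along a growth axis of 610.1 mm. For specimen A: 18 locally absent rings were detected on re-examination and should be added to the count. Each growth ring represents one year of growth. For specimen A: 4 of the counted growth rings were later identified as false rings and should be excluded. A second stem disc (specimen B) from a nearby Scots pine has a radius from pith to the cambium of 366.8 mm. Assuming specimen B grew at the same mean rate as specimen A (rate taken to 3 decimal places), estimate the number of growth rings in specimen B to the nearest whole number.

407 growth rings

Specimen A: after corrections the count is 663 − 4 + 18 = 677 growth rings.
A: Mean rate = 610.1 mm / 677 years ≈ 0.901 mm/year.
For B, 366.8 / 0.901 = 407.10 years ≈ 407 growth rings.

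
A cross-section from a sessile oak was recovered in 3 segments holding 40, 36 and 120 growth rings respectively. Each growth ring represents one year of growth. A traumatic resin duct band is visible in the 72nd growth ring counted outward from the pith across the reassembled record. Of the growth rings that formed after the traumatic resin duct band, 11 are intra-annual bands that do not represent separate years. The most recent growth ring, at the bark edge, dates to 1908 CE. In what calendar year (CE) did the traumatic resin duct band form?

Total growth rings = 40 + 36 + 120 = 196.
Between growth ring 72 and the bark edge there are 196 − 72 = 124 growth rings.
Removing the 11 false growth rings leaves 124 − 11 = 113 true growth rings beyond the traumatic resin duct band.
Counting back 113 years from 1908 CE places the traumatic resin duct band in 1908 − 113 = 1795 CE.

1795 CE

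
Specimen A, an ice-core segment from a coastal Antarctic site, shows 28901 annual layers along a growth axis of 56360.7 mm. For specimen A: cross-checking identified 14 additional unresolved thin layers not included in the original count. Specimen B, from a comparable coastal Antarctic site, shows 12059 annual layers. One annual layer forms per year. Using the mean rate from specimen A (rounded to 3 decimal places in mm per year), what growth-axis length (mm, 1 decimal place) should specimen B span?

Specimen A: correcting the raw count gives 28901 + 14 = 28915 true annual layers.
A: 56360.7 mm over 28915 years gives 56360.7 / 28915 ≈ 1.949 mm/yr.
B's length ≈ 1.949 × 12059 = 23503.0 mm.

23503.0 mm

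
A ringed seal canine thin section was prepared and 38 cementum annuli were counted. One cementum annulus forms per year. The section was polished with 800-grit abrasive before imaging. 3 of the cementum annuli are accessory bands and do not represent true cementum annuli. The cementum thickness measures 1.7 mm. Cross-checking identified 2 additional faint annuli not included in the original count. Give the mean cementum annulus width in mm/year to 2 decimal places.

0.05 mm/year

Correcting the raw count gives 38 − 3 + 2 = 37 true cementum annuli.
1.7 mm over 37 years gives 1.7 / 37 ≈ 0.05 mm/year.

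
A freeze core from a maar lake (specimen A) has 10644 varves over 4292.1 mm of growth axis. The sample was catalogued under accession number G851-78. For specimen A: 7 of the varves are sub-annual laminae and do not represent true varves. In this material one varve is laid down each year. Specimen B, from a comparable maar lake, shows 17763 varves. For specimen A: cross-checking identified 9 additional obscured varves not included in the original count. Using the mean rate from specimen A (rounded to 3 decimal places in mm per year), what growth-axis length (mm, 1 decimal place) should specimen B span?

Specimen A: after corrections the count is 10644 − 7 + 9 = 10646 varves.
A: Mean rate = 4292.1 mm / 10646 years ≈ 0.403 mm/yr.
Length of B = 0.403 × 17763 = 7158.5 mm.

7158.5 mm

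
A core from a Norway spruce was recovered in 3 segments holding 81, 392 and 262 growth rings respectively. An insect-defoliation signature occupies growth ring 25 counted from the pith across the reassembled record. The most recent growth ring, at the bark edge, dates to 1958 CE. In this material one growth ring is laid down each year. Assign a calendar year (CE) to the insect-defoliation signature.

Total growth rings = 81 + 392 + 262 = 735.
Between growth ring 25 and the bark edge there are 735 − 25 = 710 growth rings.
Counting back 710 years from 1958 CE places the insect-defoliation signature in 1958 − 710 = 1248 CE.

1248 CE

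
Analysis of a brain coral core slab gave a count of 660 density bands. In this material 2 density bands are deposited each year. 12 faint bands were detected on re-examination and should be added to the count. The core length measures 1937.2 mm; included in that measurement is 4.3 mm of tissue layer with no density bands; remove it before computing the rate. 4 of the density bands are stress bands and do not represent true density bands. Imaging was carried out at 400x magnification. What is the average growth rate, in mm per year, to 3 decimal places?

Adjusted count: 660 − 4 + 12 = 668 density bands.
With 2 density bands per year, 668 / 2 = 334 years.
The growth record spans 1937.2 − 4.3 = 1932.9 mm.
1932.9 mm over 334 years gives 1932.9 / 334 ≈ 5.787 mm per year.

5.787 mm per year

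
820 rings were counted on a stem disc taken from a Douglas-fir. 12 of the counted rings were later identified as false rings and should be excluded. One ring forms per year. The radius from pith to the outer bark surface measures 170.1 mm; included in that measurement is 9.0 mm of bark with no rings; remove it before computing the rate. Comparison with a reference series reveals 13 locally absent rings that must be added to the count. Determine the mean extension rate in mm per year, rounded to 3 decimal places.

Adjusted count: 820 − 12 + 13 = 821 rings.
Removing the 9.0 mm offcut leaves 170.1 − 9.0 = 161.1 mm.
Mean rate = 161.1 mm / 821 years ≈ 0.196 mm per year.

0.196 mm per year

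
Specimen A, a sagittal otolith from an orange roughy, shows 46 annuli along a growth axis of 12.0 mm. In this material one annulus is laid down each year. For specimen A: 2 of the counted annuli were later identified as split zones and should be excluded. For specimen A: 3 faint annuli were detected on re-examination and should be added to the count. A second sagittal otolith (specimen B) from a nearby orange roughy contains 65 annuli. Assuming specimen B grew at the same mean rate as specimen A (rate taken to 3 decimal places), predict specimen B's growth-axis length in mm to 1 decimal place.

16.6 mm

Specimen A: adjusted count: 46 − 2 + 3 = 47 annuli.
A: Extension rate ≈ 12.0 / 47 = 0.255 mm per year.
For B, 0.255 mm/year × 65 years = 16.6 mm.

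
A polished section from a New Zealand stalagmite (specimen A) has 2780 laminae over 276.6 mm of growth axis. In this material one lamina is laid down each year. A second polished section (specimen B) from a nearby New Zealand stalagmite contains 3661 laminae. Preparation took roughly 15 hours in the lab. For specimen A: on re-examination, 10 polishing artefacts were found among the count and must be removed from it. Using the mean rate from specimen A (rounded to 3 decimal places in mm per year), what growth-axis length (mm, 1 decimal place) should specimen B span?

366.1 mm

Specimen A: adjusted count: 2780 − 10 = 2770 laminae.
A: 276.6 mm over 2770 years gives 276.6 / 2770 ≈ 0.100 mm/year.
B's length ≈ 0.100 × 3661 = 366.1 mm.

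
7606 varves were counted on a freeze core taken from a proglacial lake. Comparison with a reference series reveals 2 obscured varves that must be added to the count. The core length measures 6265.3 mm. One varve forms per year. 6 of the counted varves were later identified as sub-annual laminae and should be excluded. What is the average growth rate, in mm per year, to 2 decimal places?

Adjusted count: 7606 − 6 + 2 = 7602 varves.
6265.3 mm over 7602 years gives 6265.3 / 7602 ≈ 0.82 mm per year.

0.82 mm per year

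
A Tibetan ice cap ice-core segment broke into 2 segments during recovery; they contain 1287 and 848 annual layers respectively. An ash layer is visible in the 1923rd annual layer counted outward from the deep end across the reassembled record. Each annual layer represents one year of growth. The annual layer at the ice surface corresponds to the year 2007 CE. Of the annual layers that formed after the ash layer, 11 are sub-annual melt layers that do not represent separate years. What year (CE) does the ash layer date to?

Total annual layers = 1287 + 848 = 2135.
Between annual layer 1923 and the ice surface there are 2135 − 1923 = 212 annual layers.
212 − 11 false = 201 true annual layers after the ash layer.
The annual layer at the ice surface is 2007 CE, so the ash layer dates to 2007 − 201 = 1806 CE.

1806 CE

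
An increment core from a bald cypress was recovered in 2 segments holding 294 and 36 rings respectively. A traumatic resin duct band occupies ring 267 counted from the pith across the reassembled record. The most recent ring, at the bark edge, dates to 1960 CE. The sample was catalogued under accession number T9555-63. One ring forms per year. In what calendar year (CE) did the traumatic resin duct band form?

1897 CE

Total rings = 294 + 36 = 330.
Between ring 267 and the bark edge there are 330 − 267 = 63 rings.
The ring at the bark edge is 1960 CE, so the traumatic resin duct band dates to 1960 − 63 = 1897 CE.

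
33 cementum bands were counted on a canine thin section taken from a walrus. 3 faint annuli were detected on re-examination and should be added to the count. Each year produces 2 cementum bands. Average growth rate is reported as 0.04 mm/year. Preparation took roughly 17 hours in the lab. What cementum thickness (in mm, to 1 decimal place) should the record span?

Adjusted count: 33 + 3 = 36 cementum bands.
With 2 cementum bands per year, 36 / 2 = 18 years.
18 years at 0.04 mm/year gives 0.04 × 18 = 0.7 mm.

0.7 mm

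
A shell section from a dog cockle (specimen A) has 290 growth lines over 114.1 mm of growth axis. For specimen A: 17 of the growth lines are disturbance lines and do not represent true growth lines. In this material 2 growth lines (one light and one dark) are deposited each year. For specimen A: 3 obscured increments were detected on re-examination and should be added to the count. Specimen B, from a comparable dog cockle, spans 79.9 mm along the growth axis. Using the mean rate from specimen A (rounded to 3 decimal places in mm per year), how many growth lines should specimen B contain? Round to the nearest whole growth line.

Specimen A: correcting the raw count gives 290 − 17 + 3 = 276 true growth lines.
Specimen A: 276 growth lines at 2 per year is 276 / 2 = 138 years.
A: 114.1 mm over 138 years gives 114.1 / 138 ≈ 0.827 mm per year.
Specimen B: 79.9 mm / 0.827 mm per year = 96.61 years; at 2 growth lines per year that is 96.61 × 2 ≈ 193 growth lines.

193 growth lines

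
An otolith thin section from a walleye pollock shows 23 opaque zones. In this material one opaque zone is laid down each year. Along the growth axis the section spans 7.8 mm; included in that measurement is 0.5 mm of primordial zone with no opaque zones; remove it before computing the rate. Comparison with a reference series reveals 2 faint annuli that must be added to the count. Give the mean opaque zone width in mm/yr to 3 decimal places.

Correcting the raw count gives 23 + 2 = 25 true opaque zones.
Net length = 7.8 − 0.5 = 7.3 mm.
7.3 mm over 25 years gives 7.3 / 25 ≈ 0.292 mm/yr.

0.292 mm/yr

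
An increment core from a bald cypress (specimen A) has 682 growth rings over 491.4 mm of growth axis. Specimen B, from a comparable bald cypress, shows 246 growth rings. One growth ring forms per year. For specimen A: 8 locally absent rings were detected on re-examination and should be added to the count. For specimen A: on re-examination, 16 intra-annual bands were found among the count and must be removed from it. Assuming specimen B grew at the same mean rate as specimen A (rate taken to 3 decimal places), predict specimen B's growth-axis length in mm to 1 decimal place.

179.3 mm

Specimen A: adjusted count: 682 − 16 + 8 = 674 growth rings.
A: Mean rate = 491.4 mm / 674 years ≈ 0.729 mm/year.
Length of B = 0.729 × 246 = 179.3 mm.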